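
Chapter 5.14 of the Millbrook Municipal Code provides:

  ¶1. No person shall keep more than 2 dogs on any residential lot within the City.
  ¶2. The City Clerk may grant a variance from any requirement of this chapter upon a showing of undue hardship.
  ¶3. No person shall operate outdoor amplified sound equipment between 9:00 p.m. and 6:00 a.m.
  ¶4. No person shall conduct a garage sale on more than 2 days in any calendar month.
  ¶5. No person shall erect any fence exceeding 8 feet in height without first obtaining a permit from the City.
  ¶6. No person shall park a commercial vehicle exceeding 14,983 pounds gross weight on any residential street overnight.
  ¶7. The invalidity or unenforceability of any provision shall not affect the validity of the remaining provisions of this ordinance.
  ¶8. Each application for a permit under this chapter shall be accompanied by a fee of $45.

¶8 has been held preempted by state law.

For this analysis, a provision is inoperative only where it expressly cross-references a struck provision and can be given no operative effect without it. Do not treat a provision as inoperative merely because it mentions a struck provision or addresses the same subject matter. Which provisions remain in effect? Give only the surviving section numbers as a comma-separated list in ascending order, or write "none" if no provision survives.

¶8 is struck. No other provision's operative terms depend on ¶8. Under the severability clause in ¶7, the remaining provisions continue in force. The provisions still in force are ¶1, ¶2, ¶3, ¶4, ¶5, ¶6, and ¶7.

1, 2, 3, 4, 5, 6, 7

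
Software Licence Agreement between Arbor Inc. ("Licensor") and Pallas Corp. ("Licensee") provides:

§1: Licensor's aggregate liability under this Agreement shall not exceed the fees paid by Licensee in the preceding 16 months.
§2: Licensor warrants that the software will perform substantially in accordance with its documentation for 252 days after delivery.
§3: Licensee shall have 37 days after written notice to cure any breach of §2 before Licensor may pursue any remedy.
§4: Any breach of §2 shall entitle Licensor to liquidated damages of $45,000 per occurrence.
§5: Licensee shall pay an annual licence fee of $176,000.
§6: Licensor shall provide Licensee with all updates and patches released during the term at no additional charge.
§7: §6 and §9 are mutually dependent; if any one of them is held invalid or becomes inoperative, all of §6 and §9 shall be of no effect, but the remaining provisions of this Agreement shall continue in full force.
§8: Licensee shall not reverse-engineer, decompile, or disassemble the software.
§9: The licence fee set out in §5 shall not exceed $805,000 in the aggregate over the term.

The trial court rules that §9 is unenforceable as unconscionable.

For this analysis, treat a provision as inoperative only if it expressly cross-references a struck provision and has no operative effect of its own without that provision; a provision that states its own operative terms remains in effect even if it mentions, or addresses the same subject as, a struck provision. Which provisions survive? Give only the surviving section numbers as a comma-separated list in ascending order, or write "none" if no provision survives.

1, 2, 3, 4, 5, 7, 8

§9 is struck. Nothing else in the Agreement is defined by reference to §9. §7 declares §6 and §9 mutually dependent; since one of them has fallen, all of them are of no effect. That brings down §6 as well. The remainder continues in force under §7. §1, §2, §3, §4, §5, §7, and §8 remain in effect.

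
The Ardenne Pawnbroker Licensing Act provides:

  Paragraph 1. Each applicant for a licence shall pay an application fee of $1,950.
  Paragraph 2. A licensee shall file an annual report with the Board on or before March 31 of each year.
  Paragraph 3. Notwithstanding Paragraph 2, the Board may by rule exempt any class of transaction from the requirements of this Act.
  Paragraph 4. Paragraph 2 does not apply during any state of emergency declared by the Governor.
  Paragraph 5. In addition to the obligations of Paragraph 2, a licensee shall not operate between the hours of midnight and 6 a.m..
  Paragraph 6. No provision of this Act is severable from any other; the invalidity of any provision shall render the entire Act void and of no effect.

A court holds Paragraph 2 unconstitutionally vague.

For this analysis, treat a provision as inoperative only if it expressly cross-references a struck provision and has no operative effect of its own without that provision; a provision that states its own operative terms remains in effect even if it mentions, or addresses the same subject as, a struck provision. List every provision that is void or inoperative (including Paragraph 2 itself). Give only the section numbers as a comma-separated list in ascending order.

1, 2, 3, 4, 5, 6

Paragraph 2 is struck. Paragraph 4 operates only by reference to Paragraph 2, so it falls with Paragraph 2. Paragraph 6 provides that the Act is not severable, so the invalidity of any one provision voids the entire Act. No provision of the Act survives.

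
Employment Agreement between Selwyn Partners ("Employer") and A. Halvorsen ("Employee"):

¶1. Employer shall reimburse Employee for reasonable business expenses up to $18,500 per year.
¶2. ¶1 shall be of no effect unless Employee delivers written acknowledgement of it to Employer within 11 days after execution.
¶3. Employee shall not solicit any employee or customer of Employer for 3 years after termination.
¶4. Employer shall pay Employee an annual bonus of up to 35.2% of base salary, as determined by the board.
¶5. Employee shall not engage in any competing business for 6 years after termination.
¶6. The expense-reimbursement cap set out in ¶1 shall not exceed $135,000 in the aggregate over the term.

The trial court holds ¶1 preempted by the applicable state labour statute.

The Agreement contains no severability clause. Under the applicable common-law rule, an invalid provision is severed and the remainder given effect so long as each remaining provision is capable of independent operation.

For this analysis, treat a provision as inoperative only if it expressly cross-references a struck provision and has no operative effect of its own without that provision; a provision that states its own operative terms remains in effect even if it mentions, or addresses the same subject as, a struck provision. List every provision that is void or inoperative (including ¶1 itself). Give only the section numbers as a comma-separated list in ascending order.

1, 2, 6

¶1 is struck. ¶2 has no operative effect of its own apart from ¶1 and is therefore inoperative. ¶6 has no operative effect of its own apart from ¶1 and is therefore inoperative. Under the stated default rule, only provisions that cannot operate independently fall away; the rest are enforced. That leaves ¶3, ¶4, and ¶5 in effect.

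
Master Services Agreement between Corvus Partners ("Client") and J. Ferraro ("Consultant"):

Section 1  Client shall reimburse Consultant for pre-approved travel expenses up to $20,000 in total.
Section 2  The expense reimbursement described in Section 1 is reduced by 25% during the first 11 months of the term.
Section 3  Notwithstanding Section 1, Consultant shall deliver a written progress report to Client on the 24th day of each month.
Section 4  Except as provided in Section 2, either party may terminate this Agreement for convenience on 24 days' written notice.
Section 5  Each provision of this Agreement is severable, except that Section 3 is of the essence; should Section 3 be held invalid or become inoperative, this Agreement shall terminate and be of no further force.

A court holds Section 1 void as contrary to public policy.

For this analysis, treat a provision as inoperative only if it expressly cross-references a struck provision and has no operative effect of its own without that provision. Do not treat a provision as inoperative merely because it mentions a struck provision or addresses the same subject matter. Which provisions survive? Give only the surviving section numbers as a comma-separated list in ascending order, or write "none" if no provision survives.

Section 1 is struck. Section 2 has no operative effect of its own apart from Section 1 and is therefore inoperative. Although Section 4 refers to Section 2, its operative terms do not depend on Section 2, so it remains in effect. Section 3 mentions Section 1 but its own obligation stands independently of Section 1, so Section 3 is not affected. Section 5 makes Section 3 an essential term, but Section 3 is unaffected, so the severability proviso in Section 5 preserves the remaining provisions. The provisions still in force are Section 3, Section 4, and Section 5.

3, 4, 5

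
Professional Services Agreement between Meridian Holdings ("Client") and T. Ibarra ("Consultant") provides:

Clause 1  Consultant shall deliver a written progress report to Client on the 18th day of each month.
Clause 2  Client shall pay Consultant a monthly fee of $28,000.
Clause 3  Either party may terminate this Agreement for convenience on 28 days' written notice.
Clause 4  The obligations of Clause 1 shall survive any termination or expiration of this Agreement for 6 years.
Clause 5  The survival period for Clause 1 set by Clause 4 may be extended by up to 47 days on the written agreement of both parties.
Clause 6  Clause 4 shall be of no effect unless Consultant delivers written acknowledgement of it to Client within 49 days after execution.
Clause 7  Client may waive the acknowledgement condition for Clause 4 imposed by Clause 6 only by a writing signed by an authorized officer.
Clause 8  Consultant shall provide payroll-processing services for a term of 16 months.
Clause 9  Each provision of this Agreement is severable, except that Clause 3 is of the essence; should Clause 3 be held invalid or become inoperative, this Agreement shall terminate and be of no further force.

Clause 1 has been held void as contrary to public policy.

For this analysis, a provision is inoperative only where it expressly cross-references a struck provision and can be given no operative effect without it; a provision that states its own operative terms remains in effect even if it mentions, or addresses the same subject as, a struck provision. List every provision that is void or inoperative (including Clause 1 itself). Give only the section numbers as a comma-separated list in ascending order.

Clause 1 is struck. The only function of Clause 4 is the survival period for Clause 1, so it cannot stand once Clause 1 is removed. Clause 5 does nothing except set the extension of the survival period for Clause 1 by reference to Clause 4; with Clause 4 gone it has no independent effect and is inoperative. Clause 6 operates only by reference to Clause 4, so it falls with Clause 4. The only function of Clause 7 is the waiver condition for Clause 6, so it cannot stand once Clause 6 is removed. Clause 9 makes Clause 3 an essential term, but Clause 3 is unaffected, so the severability proviso in Clause 9 preserves the remaining provisions. Clause 2, Clause 3, Clause 8, and Clause 9 remain in effect.

1, 4, 5, 6, 7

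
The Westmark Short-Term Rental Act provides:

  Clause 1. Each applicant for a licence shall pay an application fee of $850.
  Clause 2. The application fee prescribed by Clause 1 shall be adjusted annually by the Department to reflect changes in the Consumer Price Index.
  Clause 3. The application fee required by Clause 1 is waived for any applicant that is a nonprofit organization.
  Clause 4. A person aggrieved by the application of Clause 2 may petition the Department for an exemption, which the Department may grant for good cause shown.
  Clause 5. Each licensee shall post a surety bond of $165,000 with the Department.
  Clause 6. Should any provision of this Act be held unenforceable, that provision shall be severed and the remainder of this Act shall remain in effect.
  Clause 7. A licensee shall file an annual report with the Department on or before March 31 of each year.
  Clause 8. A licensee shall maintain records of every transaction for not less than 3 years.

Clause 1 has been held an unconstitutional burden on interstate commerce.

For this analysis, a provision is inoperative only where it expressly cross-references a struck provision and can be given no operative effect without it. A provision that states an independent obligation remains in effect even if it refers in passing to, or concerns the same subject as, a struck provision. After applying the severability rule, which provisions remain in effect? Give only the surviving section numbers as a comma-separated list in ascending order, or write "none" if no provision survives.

5, 6, 7, 8

Clause 1 is struck. Clause 2 does nothing except set the indexation of the application fee by reference to Clause 1; with Clause 1 gone it has no independent effect and is inoperative. Clause 3 does nothing except set the nonprofit waiver of the application fee by reference to Clause 1; with Clause 1 gone it has no independent effect and is inoperative. Clause 4 has no operative effect of its own apart from Clause 2 and is therefore inoperative. Clause 6 is a severability clause and preserves every provision that can still be given independent effect. That leaves Clause 5, Clause 6, Clause 7, and Clause 8 in effect.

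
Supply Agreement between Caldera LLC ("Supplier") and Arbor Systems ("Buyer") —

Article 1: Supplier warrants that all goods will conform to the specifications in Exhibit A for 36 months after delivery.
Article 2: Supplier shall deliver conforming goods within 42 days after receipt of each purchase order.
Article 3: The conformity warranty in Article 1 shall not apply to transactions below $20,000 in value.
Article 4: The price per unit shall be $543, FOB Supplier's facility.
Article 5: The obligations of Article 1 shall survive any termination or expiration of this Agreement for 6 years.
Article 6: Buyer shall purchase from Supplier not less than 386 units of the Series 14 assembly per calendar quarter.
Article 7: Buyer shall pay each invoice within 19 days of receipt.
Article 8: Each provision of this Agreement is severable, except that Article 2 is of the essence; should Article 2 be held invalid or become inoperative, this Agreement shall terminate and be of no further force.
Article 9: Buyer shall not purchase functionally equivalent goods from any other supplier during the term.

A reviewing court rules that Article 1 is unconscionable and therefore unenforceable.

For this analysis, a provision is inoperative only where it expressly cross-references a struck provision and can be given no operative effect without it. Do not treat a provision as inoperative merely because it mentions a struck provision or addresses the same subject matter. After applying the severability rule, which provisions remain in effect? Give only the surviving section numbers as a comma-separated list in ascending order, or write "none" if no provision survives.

2, 4, 6, 7, 8, 9

Article 1 is struck. Article 3 does nothing except set the carve-out from the conformity warranty by reference to Article 1; with Article 1 gone it has no independent effect and is inoperative. Article 5 merely fixes the survival period for Article 1; with Article 1 gone it has nothing to operate on and falls away. Article 8 makes Article 2 an essential term, but Article 2 is unaffected, so the severability proviso in Article 8 preserves the remaining provisions. That leaves Article 2, Article 4, Article 6, Article 7, Article 8, and Article 9 in effect.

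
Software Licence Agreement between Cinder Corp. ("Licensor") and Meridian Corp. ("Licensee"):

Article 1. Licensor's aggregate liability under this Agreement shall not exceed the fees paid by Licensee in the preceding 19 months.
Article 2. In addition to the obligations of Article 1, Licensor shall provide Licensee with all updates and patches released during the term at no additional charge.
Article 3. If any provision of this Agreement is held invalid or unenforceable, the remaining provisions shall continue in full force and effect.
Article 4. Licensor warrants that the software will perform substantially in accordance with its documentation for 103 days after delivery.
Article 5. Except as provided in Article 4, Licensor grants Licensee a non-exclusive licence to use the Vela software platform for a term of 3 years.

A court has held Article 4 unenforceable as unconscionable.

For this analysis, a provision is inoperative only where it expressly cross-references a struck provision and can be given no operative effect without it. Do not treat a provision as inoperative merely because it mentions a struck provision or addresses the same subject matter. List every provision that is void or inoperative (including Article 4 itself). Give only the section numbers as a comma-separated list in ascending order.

4

Article 4 is struck. Although Article 5 refers to Article 4, its operative terms do not depend on Article 4, so it remains in effect. Nothing else in the Agreement is defined by reference to Article 4. Under the severability clause in Article 3, the remaining provisions continue in force. That leaves Article 1, Article 2, Article 3, and Article 5 in effect.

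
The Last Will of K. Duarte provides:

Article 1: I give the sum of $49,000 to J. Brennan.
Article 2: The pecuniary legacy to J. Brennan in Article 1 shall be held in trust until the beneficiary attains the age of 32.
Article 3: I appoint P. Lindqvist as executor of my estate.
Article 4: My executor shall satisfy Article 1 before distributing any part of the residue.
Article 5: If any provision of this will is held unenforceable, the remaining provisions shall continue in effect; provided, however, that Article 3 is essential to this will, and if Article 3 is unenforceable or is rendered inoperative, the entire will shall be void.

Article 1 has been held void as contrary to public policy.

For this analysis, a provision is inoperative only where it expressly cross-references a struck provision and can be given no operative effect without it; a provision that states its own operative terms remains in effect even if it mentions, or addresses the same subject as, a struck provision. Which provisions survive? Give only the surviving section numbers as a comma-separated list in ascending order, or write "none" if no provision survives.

Article 1 is struck. Article 2 operates only by reference to Article 1, so it falls with Article 1. Article 4 operates only by reference to Article 1, so it falls with Article 1. Article 5 makes Article 3 an essential term, but Article 3 is unaffected, so the severability proviso in Article 5 preserves the remaining provisions. The provisions still in force are Article 3 and Article 5.

3, 5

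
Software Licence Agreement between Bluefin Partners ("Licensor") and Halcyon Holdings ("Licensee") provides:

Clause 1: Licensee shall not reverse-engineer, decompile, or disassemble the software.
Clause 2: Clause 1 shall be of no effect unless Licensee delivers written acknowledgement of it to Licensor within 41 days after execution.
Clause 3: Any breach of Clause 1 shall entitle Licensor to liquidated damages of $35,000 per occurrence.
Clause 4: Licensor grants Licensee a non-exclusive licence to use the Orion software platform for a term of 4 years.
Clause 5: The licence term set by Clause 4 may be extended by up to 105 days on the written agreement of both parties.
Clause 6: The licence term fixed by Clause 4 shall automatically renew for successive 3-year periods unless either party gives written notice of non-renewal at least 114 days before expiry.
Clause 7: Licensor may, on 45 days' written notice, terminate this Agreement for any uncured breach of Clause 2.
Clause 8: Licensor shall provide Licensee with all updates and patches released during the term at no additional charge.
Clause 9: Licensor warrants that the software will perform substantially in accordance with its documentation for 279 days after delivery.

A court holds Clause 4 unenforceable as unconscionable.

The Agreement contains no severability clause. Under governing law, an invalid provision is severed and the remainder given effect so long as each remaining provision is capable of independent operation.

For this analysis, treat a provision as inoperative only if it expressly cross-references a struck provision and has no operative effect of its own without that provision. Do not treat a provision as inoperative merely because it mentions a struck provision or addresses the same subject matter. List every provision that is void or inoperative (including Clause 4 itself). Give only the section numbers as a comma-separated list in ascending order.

4, 5, 6

Clause 4 is struck. Clause 5 operates only by reference to Clause 4, so it falls with Clause 4. Clause 6 has no operative effect of its own apart from Clause 4 and is therefore inoperative. Under the stated default rule, only provisions that cannot operate independently fall away; the rest are enforced. Clause 1, Clause 2, Clause 3, Clause 7, Clause 8, and Clause 9 remain in effect.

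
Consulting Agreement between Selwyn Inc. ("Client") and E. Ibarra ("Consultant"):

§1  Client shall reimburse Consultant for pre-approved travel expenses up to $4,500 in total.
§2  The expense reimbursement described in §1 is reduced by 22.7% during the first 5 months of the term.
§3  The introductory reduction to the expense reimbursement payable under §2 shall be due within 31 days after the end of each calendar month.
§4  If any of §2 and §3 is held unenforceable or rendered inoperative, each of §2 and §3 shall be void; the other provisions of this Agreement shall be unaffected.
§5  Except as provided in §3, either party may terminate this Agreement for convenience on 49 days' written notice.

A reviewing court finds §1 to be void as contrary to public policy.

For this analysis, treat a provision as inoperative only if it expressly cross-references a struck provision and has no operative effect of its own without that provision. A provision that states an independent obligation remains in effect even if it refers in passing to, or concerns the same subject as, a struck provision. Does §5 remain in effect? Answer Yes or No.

Yes

§1 is struck. The whole of §2 is the introductory reduction to the expense reimbursement, defined by reference to §1, so §2 cannot stand once §1 is removed. §3 has no operative effect of its own apart from §2 and is therefore inoperative. §5 mentions §3 but its own obligation stands independently of §3, so §5 is not affected. §4 declares §2 and §3 mutually dependent; since one of them has fallen, all of them are of no effect. The remainder continues in force under §4. §4 and §5 remain in effect. §5 is among the surviving provisions, so the answer is yes.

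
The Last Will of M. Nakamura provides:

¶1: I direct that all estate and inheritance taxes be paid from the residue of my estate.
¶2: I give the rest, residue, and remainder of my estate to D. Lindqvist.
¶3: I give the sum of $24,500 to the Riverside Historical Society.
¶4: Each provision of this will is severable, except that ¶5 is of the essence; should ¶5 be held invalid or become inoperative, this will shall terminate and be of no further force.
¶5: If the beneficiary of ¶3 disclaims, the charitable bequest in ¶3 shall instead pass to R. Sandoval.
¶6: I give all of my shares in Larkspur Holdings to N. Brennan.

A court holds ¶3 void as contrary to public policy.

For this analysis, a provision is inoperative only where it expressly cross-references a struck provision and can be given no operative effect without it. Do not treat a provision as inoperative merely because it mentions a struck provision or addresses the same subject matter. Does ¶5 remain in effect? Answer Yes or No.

No

¶3 is struck. ¶5 has no operative effect of its own apart from ¶3 and is therefore inoperative. ¶4 makes ¶5 an essential term, and ¶5 has been rendered inoperative by the cascade; under ¶4, the entire will is therefore void. No provision of the will survives. ¶5 is among the inoperative provisions, so the answer is no.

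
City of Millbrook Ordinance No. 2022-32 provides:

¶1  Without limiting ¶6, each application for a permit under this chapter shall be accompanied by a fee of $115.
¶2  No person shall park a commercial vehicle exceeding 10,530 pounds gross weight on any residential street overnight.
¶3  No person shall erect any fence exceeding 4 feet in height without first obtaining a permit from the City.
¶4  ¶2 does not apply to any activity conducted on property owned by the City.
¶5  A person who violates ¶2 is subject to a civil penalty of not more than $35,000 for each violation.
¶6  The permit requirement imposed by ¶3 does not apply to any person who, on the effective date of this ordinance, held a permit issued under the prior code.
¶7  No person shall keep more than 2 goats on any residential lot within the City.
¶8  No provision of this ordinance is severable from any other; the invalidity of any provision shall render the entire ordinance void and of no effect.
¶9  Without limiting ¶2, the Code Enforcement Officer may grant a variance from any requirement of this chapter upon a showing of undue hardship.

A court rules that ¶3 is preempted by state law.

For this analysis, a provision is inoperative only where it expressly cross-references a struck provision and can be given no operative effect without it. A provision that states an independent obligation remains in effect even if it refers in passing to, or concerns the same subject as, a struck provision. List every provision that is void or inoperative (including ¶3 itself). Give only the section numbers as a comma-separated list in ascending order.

1, 2, 3, 4, 5, 6, 7, 8, 9

¶3 is struck. ¶6 operates only by reference to ¶3, so it falls with ¶3. ¶8 provides that the ordinance is not severable, so the invalidity of any one provision voids the entire ordinance. No provision of the ordinance survives.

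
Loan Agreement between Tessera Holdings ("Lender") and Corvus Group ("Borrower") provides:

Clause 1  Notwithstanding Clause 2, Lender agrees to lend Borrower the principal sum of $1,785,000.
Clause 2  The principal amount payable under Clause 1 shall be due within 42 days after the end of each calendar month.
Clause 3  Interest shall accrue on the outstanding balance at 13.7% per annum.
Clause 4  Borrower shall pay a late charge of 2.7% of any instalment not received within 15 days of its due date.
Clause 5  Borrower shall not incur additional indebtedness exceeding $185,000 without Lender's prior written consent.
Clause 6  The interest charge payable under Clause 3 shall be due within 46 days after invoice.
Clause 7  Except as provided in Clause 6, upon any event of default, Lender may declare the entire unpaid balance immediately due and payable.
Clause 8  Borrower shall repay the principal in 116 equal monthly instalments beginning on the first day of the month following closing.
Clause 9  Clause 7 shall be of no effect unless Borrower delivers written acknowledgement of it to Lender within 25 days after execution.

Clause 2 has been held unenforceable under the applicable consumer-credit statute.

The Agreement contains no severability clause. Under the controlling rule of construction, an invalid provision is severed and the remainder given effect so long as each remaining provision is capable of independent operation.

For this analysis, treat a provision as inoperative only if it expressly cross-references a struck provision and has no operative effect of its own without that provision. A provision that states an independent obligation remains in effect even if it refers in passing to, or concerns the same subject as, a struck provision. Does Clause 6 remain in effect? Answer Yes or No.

Yes

Clause 2 is struck. Clause 1 mentions Clause 2 but its own obligation stands independently of Clause 2, so Clause 1 is not affected. Nothing else in the Agreement is defined by reference to Clause 2. Under the stated default rule, only provisions that cannot operate independently fall away; the rest are enforced. The provisions still in force are Clause 1, Clause 3, Clause 4, Clause 5, Clause 6, Clause 7, Clause 8, and Clause 9. Clause 6 is among the surviving provisions, so the answer is yes.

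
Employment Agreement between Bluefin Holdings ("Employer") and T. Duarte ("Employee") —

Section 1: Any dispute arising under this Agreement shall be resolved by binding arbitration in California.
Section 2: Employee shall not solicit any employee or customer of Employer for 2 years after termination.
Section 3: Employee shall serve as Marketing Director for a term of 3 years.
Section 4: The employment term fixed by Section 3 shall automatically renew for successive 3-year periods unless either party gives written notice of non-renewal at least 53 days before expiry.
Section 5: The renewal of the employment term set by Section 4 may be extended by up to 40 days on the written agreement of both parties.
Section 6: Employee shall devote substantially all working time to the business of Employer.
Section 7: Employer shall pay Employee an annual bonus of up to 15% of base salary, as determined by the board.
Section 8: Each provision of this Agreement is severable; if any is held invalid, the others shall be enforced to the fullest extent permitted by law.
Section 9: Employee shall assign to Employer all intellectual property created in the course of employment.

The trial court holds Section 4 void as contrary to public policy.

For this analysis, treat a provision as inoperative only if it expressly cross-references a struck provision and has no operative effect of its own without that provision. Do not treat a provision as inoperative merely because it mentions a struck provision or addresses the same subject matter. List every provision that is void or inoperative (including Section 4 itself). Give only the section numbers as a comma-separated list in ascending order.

4, 5

Section 4 is struck. Section 5 operates only by reference to Section 4, so it falls with Section 4. Under the severability clause in Section 8, the remaining provisions continue in force. Section 1, Section 2, Section 3, Section 6, Section 7, Section 8, and Section 9 remain in effect.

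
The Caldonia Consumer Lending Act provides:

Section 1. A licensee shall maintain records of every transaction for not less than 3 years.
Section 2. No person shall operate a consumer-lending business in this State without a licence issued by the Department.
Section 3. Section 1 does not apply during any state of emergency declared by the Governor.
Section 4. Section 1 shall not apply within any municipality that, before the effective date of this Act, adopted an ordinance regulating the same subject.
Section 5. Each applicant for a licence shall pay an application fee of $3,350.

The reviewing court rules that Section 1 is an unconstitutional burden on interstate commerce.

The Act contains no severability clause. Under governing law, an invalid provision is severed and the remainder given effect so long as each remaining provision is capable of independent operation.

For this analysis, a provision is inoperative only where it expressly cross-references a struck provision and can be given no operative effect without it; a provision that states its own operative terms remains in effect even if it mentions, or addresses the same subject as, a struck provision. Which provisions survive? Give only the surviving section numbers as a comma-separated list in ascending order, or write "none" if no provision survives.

2, 5

Section 1 is struck. Section 3 operates only by reference to Section 1, so it falls with Section 1. Section 4 operates only by reference to Section 1, so it falls with Section 1. With no severability clause, the stated default rule severs what cannot stand and enforces each remaining provision that can operate on its own. The provisions still in force are Section 2 and Section 5.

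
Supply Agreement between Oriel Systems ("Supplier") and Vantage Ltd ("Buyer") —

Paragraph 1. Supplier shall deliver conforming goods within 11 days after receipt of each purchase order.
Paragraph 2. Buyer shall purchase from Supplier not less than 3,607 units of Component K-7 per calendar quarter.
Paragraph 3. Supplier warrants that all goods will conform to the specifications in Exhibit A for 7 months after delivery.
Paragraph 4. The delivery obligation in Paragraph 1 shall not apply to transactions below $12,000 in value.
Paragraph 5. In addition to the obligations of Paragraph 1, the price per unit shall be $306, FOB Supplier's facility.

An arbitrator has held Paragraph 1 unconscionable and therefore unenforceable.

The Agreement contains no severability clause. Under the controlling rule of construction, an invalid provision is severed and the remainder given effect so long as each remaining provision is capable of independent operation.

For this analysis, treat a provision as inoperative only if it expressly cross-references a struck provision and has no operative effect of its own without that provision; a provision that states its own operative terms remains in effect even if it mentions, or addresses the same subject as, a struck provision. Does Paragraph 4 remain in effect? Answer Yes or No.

No

Paragraph 1 is struck. Paragraph 4 operates only by reference to Paragraph 1, so it falls with Paragraph 1. Paragraph 5 mentions Paragraph 1 but its own obligation stands independently of Paragraph 1, so Paragraph 5 is not affected. With no severability clause, the stated default rule severs what cannot stand and enforces each remaining provision that can operate on its own. The provisions still in force are Paragraph 2, Paragraph 3, and Paragraph 5. Paragraph 4 is among the inoperative provisions, so the answer is no.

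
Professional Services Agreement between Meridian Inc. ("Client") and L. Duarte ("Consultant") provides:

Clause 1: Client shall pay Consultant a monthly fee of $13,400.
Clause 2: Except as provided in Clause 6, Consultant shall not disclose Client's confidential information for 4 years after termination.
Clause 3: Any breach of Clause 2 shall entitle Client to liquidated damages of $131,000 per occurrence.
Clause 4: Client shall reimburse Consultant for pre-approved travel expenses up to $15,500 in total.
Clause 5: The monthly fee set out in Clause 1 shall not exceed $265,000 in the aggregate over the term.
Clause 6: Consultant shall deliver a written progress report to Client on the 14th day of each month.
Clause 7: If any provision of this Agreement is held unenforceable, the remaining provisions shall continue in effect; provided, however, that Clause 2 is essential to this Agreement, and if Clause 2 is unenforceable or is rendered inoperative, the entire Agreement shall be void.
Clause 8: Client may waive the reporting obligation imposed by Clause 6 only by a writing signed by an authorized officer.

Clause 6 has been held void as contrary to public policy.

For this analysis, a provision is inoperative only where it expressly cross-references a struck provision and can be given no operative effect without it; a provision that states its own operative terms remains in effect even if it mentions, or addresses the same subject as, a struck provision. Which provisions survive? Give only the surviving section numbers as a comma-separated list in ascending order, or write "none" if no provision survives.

1, 2, 3, 4, 5, 7

Clause 6 is struck. Clause 8 has no operative effect of its own apart from Clause 6 and is therefore inoperative. Although Clause 2 refers to Clause 6, its operative terms do not depend on Clause 6, so it remains in effect. Clause 7 makes Clause 2 an essential term, but Clause 2 is unaffected, so the severability proviso in Clause 7 preserves the remaining provisions. Clause 1, Clause 2, Clause 3, Clause 4, Clause 5, and Clause 7 remain in effect.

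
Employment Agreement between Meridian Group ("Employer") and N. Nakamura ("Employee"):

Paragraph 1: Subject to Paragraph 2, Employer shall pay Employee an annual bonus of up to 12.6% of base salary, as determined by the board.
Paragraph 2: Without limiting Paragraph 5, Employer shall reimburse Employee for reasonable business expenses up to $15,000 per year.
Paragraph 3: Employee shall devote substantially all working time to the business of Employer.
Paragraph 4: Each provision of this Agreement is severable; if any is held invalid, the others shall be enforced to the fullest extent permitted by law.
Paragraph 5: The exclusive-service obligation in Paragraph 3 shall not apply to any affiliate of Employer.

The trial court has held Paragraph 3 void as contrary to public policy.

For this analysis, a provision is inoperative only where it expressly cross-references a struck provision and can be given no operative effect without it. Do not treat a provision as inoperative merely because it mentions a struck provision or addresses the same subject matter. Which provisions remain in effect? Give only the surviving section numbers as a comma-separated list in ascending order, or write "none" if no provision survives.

1, 2, 4

Paragraph 3 is struck. The whole of Paragraph 5 is the carve-out from the exclusive-service obligation, defined by reference to Paragraph 3, so Paragraph 5 cannot stand once Paragraph 3 is removed. Paragraph 2 mentions Paragraph 5 but its own obligation stands independently of Paragraph 5, so Paragraph 2 is not affected. Under the severability clause in Paragraph 4, the remaining provisions continue in force. That leaves Paragraph 1, Paragraph 2, and Paragraph 4 in effect.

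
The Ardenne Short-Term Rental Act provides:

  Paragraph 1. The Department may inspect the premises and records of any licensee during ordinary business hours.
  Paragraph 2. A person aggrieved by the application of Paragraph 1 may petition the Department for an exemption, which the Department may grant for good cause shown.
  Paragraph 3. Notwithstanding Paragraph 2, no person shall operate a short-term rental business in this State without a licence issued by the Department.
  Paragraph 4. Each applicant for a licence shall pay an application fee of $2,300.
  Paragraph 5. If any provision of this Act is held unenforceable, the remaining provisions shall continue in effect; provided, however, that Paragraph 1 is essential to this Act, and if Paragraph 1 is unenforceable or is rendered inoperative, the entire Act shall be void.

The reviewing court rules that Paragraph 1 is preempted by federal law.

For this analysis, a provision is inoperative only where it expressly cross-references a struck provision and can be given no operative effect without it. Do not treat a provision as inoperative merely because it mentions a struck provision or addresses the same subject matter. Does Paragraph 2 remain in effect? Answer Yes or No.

Paragraph 1 is struck. The only function of Paragraph 2 is the exemption procedure for Paragraph 1, so it cannot stand once Paragraph 1 is removed. Paragraph 5 makes Paragraph 1 an essential term, and Paragraph 1 is the provision held invalid; under Paragraph 5, the entire Act is therefore void. No provision of the Act survives. Paragraph 2 is among the inoperative provisions, so the answer is no.

No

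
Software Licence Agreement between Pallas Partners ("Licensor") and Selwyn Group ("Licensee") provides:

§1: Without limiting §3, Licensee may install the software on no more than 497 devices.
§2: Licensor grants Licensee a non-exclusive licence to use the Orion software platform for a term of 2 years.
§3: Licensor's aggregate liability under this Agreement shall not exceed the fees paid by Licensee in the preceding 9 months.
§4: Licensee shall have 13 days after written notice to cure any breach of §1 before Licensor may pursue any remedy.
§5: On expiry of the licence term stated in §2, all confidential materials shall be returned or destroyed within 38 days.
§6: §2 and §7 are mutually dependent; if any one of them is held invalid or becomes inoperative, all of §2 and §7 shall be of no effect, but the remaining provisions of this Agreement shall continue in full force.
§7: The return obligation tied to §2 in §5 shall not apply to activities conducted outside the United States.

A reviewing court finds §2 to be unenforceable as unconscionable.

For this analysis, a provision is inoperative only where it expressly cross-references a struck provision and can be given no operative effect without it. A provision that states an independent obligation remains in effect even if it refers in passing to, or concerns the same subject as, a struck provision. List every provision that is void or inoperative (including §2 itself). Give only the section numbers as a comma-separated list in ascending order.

§2 is struck. The only function of §5 is the return obligation tied to §2, so it cannot stand once §2 is removed. The whole of §7 is the carve-out from the return obligation tied to §2, defined by reference to §5, so §7 cannot stand once §5 is removed. §6 declares §2 and §7 mutually dependent; since one of them has fallen, all of them are of no effect. The remainder continues in force under §6. That leaves §1, §3, §4, and §6 in effect.

2, 5, 7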